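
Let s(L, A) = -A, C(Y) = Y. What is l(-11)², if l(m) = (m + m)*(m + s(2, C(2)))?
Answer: 81796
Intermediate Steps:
l(m) = 2*m*(-2 + m) (l(m) = (m + m)*(m - 1*2) = (2*m)*(m - 2) = (2*m)*(-2 + m) = 2*m*(-2 + m))
l(-11)² = (2*(-11)*(-2 - 11))² = (2*(-11)*(-13))² = 286² = 81796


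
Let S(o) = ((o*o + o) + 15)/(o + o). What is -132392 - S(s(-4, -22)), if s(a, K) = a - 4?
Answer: -2118201/16 ≈ -1.3239e+5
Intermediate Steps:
s(a, K) = -4 + a
S(o) = (15 + o + o**2)/(2*o) (S(o) = ((o**2 + o) + 15)/((2*o)) = ((o + o**2) + 15)*(1/(2*o)) = (15 + o + o**2)*(1/(2*o)) = (15 + o + o**2)/(2*o))
-132392 - S(s(-4, -22)) = -132392 - (15 + (-4 - 4)*(1 + (-4 - 4)))/(2*(-4 - 4)) = -132392 - (15 - 8*(1 - 8))/(2*(-8)) = -132392 - (-1)*(15 - 8*(-7))/(2*8) = -132392 - (-1)*(15 + 56)/(2*8) = -132392 - (-1)*71/(2*8) = -132392 - 1*(-71/16) = -132392 + 71/16 = -2118201/16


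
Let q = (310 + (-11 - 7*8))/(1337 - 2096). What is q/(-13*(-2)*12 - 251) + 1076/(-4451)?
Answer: -16966439/68692283 ≈ -0.24699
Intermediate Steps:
q = -81/253 (q = (310 + (-11 - 56))/(-759) = (310 - 67)*(-1/759) = 243*(-1/759) = -81/253 ≈ -0.32016)
q/(-13*(-2)*12 - 251) + 1076/(-4451) = -81/(253*(-13*(-2)*12 - 251)) + 1076/(-4451) = -81/(253*(26*12 - 251)) + 1076*(-1/4451) = -81/(253*(312 - 251)) - 1076/4451 = -81/253/61 - 1076/4451 = -81/253*1/61 - 1076/4451 = -81/15433 - 1076/4451 = -16966439/68692283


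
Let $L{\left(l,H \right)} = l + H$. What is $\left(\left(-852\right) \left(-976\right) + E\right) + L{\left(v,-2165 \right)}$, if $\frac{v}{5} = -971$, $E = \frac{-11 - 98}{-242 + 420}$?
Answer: $\frac{146766587}{178} \approx 8.2453 \cdot 10^{5}$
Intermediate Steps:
$E = - \frac{109}{178} \approx -0.61236$
$v = -4855$ ($v = 5 \left(-971\right) = -4855$)
$L{\left(l,H \right)} = H + l$
$\left(\left(-852\right) \left(-976\right) + E\right) + L{\left(v,-2165 \right)} = \left(\left(-852\right) \left(-976\right) - \frac{109}{178}\right) - 7020 = \left(831552 - \frac{109}{178}\right) - 7020 = \frac{148016147}{178} - 7020 = \frac{146766587}{178}$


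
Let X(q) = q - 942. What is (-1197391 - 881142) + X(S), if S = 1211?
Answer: -2078264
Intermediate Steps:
X(q) = -942 + q
(-1197391 - 881142) + X(S) = (-1197391 - 881142) + (-942 + 1211) = -2078533 + 269 = -2078264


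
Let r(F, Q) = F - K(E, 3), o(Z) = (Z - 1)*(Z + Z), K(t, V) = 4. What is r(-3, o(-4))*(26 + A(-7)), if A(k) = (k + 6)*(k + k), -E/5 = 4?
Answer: -280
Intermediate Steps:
E = -20 (E = -5*4 = -20)
o(Z) = 2*Z*(-1 + Z) (o(Z) = (-1 + Z)*(2*Z) = 2*Z*(-1 + Z))
r(F, Q) = -4 + F (r(F, Q) = F - 1*4 = F - 4 = -4 + F)
A(k) = 2*k*(6 + k) (A(k) = (6 + k)*(2*k) = 2*k*(6 + k))
r(-3, o(-4))*(26 + A(-7)) = (-4 - 3)*(26 + 2*(-7)*(6 - 7)) = -7*(26 + 2*(-7)*(-1)) = -7*(26 + 14) = -7*40 = -280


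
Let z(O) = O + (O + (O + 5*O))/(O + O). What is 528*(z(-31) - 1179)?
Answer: -637032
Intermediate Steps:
z(O) = 7/2 + O (z(O) = O + (O + 6*O)/((2*O)) = O + (7*O)*(1/(2*O)) = O + 7/2 = 7/2 + O)
528*(z(-31) - 1179) = 528*((7/2 - 31) - 1179) = 528*(-55/2 - 1179) = 528*(-2413/2) = -637032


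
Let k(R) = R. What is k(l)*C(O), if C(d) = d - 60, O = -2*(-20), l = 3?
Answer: -60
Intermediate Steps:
O = 40
C(d) = -60 + d
k(l)*C(O) = 3*(-60 + 40) = 3*(-20) = -60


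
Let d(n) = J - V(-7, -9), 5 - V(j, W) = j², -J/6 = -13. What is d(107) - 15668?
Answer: -15546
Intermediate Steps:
J = 78 (J = -6*(-13) = 78)
V(j, W) = 5 - j²
d(n) = 122 (d(n) = 78 - (5 - 1*(-7)²) = 78 - (5 - 1*49) = 78 - (5 - 49) = 78 - 1*(-44) = 78 + 44 = 122)
d(107) - 15668 = 122 - 15668 = -15546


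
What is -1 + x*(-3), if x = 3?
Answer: -10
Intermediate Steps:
-1 + x*(-3) = -1 + 3*(-3) = -1 - 9 = -10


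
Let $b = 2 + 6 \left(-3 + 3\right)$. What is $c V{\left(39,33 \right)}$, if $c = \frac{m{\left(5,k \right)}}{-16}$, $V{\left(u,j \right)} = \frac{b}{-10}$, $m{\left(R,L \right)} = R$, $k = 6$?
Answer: $\frac{1}{16} \approx 0.0625$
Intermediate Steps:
$b = 2$ ($b = 2 + 6 \cdot 0 = 2 + 0 = 2$)
$V{\left(u,j \right)} = - \frac{1}{5}$ ($V{\left(u,j \right)} = \frac{2}{-10} = 2 \left(- \frac{1}{10}\right) = - \frac{1}{5}$)
$c = - \frac{5}{16}$ ($c = \frac{5}{-16} = 5 \left(- \frac{1}{16}\right) = - \frac{5}{16} \approx -0.3125$)
$c V{\left(39,33 \right)} = \left(- \frac{5}{16}\right) \left(- \frac{1}{5}\right) = \frac{1}{16}$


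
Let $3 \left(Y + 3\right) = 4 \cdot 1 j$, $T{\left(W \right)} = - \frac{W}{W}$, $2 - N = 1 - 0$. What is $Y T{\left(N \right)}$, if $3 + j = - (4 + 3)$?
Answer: $\frac{49}{3} \approx 16.333$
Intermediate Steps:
$N = 1$ ($N = 2 - \left(1 - 0\right) = 2 - \left(1 + 0\right) = 2 - 1 = 1$)
$j = -10$ ($j = -3 - \left(4 + 3\right) = -3 - 7 = -10$)
$T{\left(W \right)} = -1$ ($T{\left(W \right)} = \left(-1\right) 1 = -1$)
$Y = - \frac{49}{3}$ ($Y = -3 + \frac{4 \cdot 1 \left(-10\right)}{3} = -3 + \frac{4 \left(-10\right)}{3} = -3 + \frac{1}{3} \left(-40\right) = -3 - \frac{40}{3} = - \frac{49}{3} \approx -16.333$)
$Y T{\left(N \right)} = \left(- \frac{49}{3}\right) \left(-1\right) = \frac{49}{3}$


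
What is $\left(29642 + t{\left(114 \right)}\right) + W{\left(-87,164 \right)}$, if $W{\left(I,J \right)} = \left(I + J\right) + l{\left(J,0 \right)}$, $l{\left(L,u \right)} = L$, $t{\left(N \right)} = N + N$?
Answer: $30111$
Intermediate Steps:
$t{\left(N \right)} = 2 N$
$W{\left(I,J \right)} = I + 2 J$ ($W{\left(I,J \right)} = \left(I + J\right) + J = I + 2 J$)
$\left(29642 + t{\left(114 \right)}\right) + W{\left(-87,164 \right)} = \left(29642 + 2 \cdot 114\right) + \left(-87 + 2 \cdot 164\right) = \left(29642 + 228\right) + \left(-87 + 328\right) = 29870 + 241 = 30111$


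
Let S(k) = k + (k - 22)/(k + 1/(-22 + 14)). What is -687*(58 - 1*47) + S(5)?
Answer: -294664/39 ≈ -7555.5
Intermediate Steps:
S(k) = k + (-22 + k)/(-⅛ + k) (S(k) = k + (-22 + k)/(k + 1/(-8)) = k + (-22 + k)/(k - ⅛) = k + (-22 + k)/(-⅛ + k))
-687*(58 - 1*47) + S(5) = -687*(58 - 1*47) + (-176 + 7*5 + 8*5²)/(-1 + 8*5) = -687*(58 - 47) + (-176 + 35 + 8*25)/(-1 + 40) = -687*11 + (-176 + 35 + 200)/39 = -7557 + (1/39)*59 = -7557 + 59/39 = -294664/39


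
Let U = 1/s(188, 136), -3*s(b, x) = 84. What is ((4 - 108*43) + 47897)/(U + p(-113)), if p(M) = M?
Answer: -403732/1055 ≈ -382.68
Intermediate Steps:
s(b, x) = -28 (s(b, x) = -⅓*84 = -28)
U = -1/28 (U = 1/(-28) = -1/28 ≈ -0.035714)
((4 - 108*43) + 47897)/(U + p(-113)) = ((4 - 108*43) + 47897)/(-1/28 - 113) = ((4 - 4644) + 47897)/(-3165/28) = (-4640 + 47897)*(-28/3165) = 43257*(-28/3165) = -403732/1055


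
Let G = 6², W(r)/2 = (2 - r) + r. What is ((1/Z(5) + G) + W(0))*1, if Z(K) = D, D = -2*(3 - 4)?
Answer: 81/2 ≈ 40.500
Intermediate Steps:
W(r) = 4 (W(r) = 2*((2 - r) + r) = 2*2 = 4)
D = 2 (D = -2*(-1) = 2)
Z(K) = 2
G = 36
((1/Z(5) + G) + W(0))*1 = ((1/2 + 36) + 4)*1 = ((½ + 36) + 4)*1 = (73/2 + 4)*1 = (81/2)*1 = 81/2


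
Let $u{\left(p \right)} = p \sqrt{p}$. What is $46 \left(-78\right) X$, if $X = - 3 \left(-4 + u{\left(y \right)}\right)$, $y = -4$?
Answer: $-43056 - 86112 i \approx -43056.0 - 86112.0 i$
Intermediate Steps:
$u{\left(p \right)} = p^{\frac{3}{2}}$
$X = 12 + 24 i$ ($X = - 3 \left(-4 + \left(-4\right)^{\frac{3}{2}}\right) = - 3 \left(-4 - 8 i\right) = 12 + 24 i \approx 12.0 + 24.0 i$)
$46 \left(-78\right) X = 46 \left(-78\right) \left(12 + 24 i\right) = - 3588 \left(12 + 24 i\right) = -43056 - 86112 i$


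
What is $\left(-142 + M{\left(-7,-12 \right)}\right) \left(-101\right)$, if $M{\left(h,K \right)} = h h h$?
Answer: $48985$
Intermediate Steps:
$M{\left(h,K \right)} = h^{3}$ ($M{\left(h,K \right)} = h h^{2} = h^{3}$)
$\left(-142 + M{\left(-7,-12 \right)}\right) \left(-101\right) = \left(-142 + \left(-7\right)^{3}\right) \left(-101\right) = \left(-142 - 343\right) \left(-101\right) = \left(-485\right) \left(-101\right) = 48985$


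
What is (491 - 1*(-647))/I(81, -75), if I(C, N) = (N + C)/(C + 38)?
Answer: 67711/3 ≈ 22570.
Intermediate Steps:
I(C, N) = (C + N)/(38 + C)
(491 - 1*(-647))/I(81, -75) = (491 - 1*(-647))/(((81 - 75)/(38 + 81))) = (491 + 647)/((6/119)) = 1138/(((1/119)*6)) = 1138/(6/119) = 1138*(119/6) = 67711/3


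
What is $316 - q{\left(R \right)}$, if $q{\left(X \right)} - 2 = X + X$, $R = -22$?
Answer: $358$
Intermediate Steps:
$q{\left(X \right)} = 2 + 2 X$ ($q{\left(X \right)} = 2 + \left(X + X\right) = 2 + 2 X$)
$316 - q{\left(R \right)} = 316 - \left(2 + 2 \left(-22\right)\right) = 316 - \left(2 - 44\right) = 316 - -42 = 316 + 42 = 358$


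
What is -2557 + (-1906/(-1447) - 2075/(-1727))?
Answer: -6383569546/2498969 ≈ -2554.5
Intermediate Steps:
-2557 + (-1906/(-1447) - 2075/(-1727)) = -2557 + (-1906*(-1/1447) - 2075*(-1/1727)) = -2557 + (1906/1447 + 2075/1727) = -2557 + 6294187/2498969 = -6383569546/2498969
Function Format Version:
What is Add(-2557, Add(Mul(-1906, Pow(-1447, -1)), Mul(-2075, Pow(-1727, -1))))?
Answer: Rational(-6383569546, 2498969) ≈ -2554.5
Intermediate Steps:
Add(-2557, Add(Mul(-1906, Pow(-1447, -1)), Mul(-2075, Pow(-1727, -1)))) = Add(-2557, Add(Mul(-1906, Rational(-1, 1447)), Mul(-2075, Rational(-1, 1727)))) = Add(-2557, Add(Rational(1906, 1447), Rational(2075, 1727))) = Add(-2557, Rational(6294187, 2498969)) = Rational(-6383569546, 2498969)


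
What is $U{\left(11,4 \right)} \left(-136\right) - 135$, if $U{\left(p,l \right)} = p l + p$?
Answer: $-7615$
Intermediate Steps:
$U{\left(p,l \right)} = p + l p$ ($U{\left(p,l \right)} = l p + p = p + l p$)
$U{\left(11,4 \right)} \left(-136\right) - 135 = 11 \left(1 + 4\right) \left(-136\right) - 135 = 11 \cdot 5 \left(-136\right) - 135 = 55 \left(-136\right) - 135 = -7480 - 135 = -7615$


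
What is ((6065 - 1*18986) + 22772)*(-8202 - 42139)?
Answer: -495909191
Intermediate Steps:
((6065 - 1*18986) + 22772)*(-8202 - 42139) = ((6065 - 18986) + 22772)*(-50341) = (-12921 + 22772)*(-50341) = 9851*(-50341) = -495909191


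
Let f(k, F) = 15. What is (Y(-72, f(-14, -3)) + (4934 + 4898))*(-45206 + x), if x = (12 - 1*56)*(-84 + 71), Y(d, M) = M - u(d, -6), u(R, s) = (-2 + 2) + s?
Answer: -439778802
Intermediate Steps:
u(R, s) = s (u(R, s) = 0 + s = s)
Y(d, M) = 6 + M (Y(d, M) = M - 1*(-6) = M + 6 = 6 + M)
x = 572 (x = (12 - 56)*(-13) = -44*(-13) = 572)
(Y(-72, f(-14, -3)) + (4934 + 4898))*(-45206 + x) = ((6 + 15) + (4934 + 4898))*(-45206 + 572) = (21 + 9832)*(-44634) = 9853*(-44634) = -439778802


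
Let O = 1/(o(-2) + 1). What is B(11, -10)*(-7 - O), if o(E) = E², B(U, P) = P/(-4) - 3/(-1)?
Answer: -198/5 ≈ -39.600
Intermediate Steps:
B(U, P) = 3 - P/4 (B(U, P) = P*(-¼) - 3*(-1) = -P/4 + 3 = 3 - P/4)
O = ⅕ (O = 1/((-2)² + 1) = 1/(4 + 1) = 1/5 = ⅕ ≈ 0.20000)
B(11, -10)*(-7 - O) = (3 - ¼*(-10))*(-7 - 1*⅕) = (3 + 5/2)*(-7 - ⅕) = (11/2)*(-36/5) = -198/5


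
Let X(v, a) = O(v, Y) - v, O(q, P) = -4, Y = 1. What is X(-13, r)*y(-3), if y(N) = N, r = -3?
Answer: -27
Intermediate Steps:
X(v, a) = -4 - v
X(-13, r)*y(-3) = (-4 - 1*(-13))*(-3) = (-4 + 13)*(-3) = 9*(-3) = -27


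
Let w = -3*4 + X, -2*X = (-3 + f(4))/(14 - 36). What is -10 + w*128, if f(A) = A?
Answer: -16974/11 ≈ -1543.1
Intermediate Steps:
X = 1/44 (X = -(-3 + 4)/(2*(14 - 36)) = -1/(2*(-22)) = -(-1)/(2*22) = -½*(-1/22) = 1/44 ≈ 0.022727)
w = -527/44 (w = -3*4 + 1/44 = -12 + 1/44 = -527/44 ≈ -11.977)
-10 + w*128 = -10 - 527/44*128 = -10 - 16864/11 = -16974/11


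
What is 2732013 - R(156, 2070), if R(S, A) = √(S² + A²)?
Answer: 2732013 - 6*√119701 ≈ 2.7299e+6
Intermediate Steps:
R(S, A) = √(A² + S²)
2732013 - R(156, 2070) = 2732013 - √(2070² + 156²) = 2732013 - √(4284900 + 24336) = 2732013 - √4309236 = 2732013 - 6*√119701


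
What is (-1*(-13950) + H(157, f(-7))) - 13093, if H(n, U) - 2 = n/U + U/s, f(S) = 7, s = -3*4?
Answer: 73991/84 ≈ 880.85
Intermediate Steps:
s = -12
H(n, U) = 2 - U/12 + n/U (H(n, U) = 2 + (n/U + U/(-12)) = 2 + (n/U + U*(-1/12)) = 2 + (n/U - U/12) = 2 + (-U/12 + n/U) = 2 - U/12 + n/U)
(-1*(-13950) + H(157, f(-7))) - 13093 = (-1*(-13950) + (2 - 1/12*7 + 157/7)) - 13093 = (13950 + (2 - 7/12 + 157*(⅐))) - 13093 = (13950 + (2 - 7/12 + 157/7)) - 13093 = (13950 + 2003/84) - 13093 = 1173803/84 - 13093 = 73991/84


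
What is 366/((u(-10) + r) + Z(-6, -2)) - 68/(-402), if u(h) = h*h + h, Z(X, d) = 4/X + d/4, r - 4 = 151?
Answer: 491138/294063 ≈ 1.6702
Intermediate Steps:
r = 155 (r = 4 + 151 = 155)
Z(X, d) = 4/X + d/4 (Z(X, d) = 4/X + d*(1/4) = 4/X + d/4)
u(h) = h + h**2 (u(h) = h**2 + h = h + h**2)
366/((u(-10) + r) + Z(-6, -2)) - 68/(-402) = 366/((-10*(1 - 10) + 155) + (4/(-6) + (1/4)*(-2))) - 68/(-402) = 366/((-10*(-9) + 155) + (4*(-1/6) - 1/2)) - 68*(-1/402) = 366/((90 + 155) + (-2/3 - 1/2)) + 34/201 = 366/(245 - 7/6) + 34/201 = 366/(1463/6) + 34/201 = 366*(6/1463) + 34/201 = 2196/1463 + 34/201 = 491138/294063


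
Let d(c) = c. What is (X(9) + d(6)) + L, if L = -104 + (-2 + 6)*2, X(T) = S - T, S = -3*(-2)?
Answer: -93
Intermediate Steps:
S = 6
X(T) = 6 - T
L = -96 (L = -104 + 4*2 = -104 + 8 = -96)
(X(9) + d(6)) + L = ((6 - 1*9) + 6) - 96 = ((6 - 9) + 6) - 96 = (-3 + 6) - 96 = 3 - 96 = -93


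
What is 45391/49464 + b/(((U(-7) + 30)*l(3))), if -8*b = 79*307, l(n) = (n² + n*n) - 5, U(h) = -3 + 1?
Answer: -133433975/18004896 ≈ -7.4110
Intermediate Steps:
U(h) = -2
l(n) = -5 + 2*n² (l(n) = (n² + n²) - 5 = 2*n² - 5 = -5 + 2*n²)
b = -24253/8 (b = -79*307/8 = -⅛*24253 = -24253/8 ≈ -3031.6)
45391/49464 + b/(((U(-7) + 30)*l(3))) = 45391/49464 - 24253*1/((-5 + 2*3²)*(-2 + 30))/8 = 45391*(1/49464) - 24253*1/(28*(-5 + 2*9))/8 = 45391/49464 - 24253*1/(28*(-5 + 18))/8 = 45391/49464 - 24253/(8*(28*13)) = 45391/49464 - 24253/8/364 = 45391/49464 - 24253/8*1/364 = 45391/49464 - 24253/2912 = -133433975/18004896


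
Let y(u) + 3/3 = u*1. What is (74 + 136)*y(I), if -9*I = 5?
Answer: -980/3 ≈ -326.67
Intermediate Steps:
I = -5/9 (I = -⅑*5 = -5/9 ≈ -0.55556)
y(u) = -1 + u (y(u) = -1 + u*1 = -1 + u)
(74 + 136)*y(I) = (74 + 136)*(-1 - 5/9) = 210*(-14/9) = -980/3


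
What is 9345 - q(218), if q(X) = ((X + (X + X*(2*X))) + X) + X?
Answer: -86575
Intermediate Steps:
q(X) = 2*X² + 4*X (q(X) = ((X + (X + 2*X²)) + X) + X = ((2*X + 2*X²) + X) + X = (2*X² + 3*X) + X = 2*X² + 4*X)
9345 - q(218) = 9345 - 2*218*(2 + 218) = 9345 - 2*218*220 = 9345 - 1*95920 = 9345 - 95920 = -86575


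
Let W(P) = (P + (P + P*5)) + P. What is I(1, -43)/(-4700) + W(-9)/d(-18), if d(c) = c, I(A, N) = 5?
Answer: 3759/940 ≈ 3.9989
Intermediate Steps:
W(P) = 8*P (W(P) = (P + (P + 5*P)) + P = (P + 6*P) + P = 7*P + P = 8*P)
I(1, -43)/(-4700) + W(-9)/d(-18) = 5/(-4700) + (8*(-9))/(-18) = 5*(-1/4700) - 72*(-1/18) = -1/940 + 4 = 3759/940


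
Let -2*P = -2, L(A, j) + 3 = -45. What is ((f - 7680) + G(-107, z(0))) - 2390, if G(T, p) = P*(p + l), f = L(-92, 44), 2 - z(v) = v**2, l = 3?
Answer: -10113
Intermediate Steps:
L(A, j) = -48 (L(A, j) = -3 - 45 = -48)
P = 1 (P = -1/2*(-2) = 1)
z(v) = 2 - v**2
f = -48
G(T, p) = 3 + p (G(T, p) = 1*(p + 3) = 1*(3 + p) = 3 + p)
((f - 7680) + G(-107, z(0))) - 2390 = ((-48 - 7680) + (3 + (2 - 1*0**2))) - 2390 = (-7728 + (3 + (2 - 1*0))) - 2390 = (-7728 + (3 + (2 + 0))) - 2390 = (-7728 + (3 + 2)) - 2390 = (-7728 + 5) - 2390 = -7723 - 2390 = -10113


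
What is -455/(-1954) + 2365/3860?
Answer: 637751/754244 ≈ 0.84555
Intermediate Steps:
-455/(-1954) + 2365/3860 = -455*(-1/1954) + 2365*(1/3860) = 455/1954 + 473/772 = 637751/754244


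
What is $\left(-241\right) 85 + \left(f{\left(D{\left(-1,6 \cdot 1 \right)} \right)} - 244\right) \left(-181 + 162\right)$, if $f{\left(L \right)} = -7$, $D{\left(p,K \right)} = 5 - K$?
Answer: $-15716$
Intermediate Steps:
$\left(-241\right) 85 + \left(f{\left(D{\left(-1,6 \cdot 1 \right)} \right)} - 244\right) \left(-181 + 162\right) = \left(-241\right) 85 + \left(-7 - 244\right) \left(-181 + 162\right) = -20485 - -4769 = -20485 + 4769 = -15716$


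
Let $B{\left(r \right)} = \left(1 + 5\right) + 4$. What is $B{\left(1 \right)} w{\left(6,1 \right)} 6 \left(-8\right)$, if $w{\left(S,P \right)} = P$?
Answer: $-480$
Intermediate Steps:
$B{\left(r \right)} = 10$ ($B{\left(r \right)} = 6 + 4 = 10$)
$B{\left(1 \right)} w{\left(6,1 \right)} 6 \left(-8\right) = 10 \cdot 1 \cdot 6 \left(-8\right) = 10 \left(-48\right) = -480$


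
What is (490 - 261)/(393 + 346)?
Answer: 229/739 ≈ 0.30988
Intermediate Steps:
(490 - 261)/(393 + 346) = 229/739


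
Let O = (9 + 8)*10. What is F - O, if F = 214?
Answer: 44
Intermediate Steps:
O = 170 (O = 17*10 = 170)
F - O = 214 - 1*170 = 214 - 170 = 44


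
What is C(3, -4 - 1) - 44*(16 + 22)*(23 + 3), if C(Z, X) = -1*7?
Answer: -43479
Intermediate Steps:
C(Z, X) = -7
C(3, -4 - 1) - 44*(16 + 22)*(23 + 3) = -7 - 44*(16 + 22)*(23 + 3) = -7 - 1672*26 = -7 - 44*988 = -7 - 43472 = -43479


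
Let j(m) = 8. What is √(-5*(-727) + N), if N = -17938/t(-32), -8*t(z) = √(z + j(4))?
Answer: √(32715 - 107628*I*√6)/3 ≈ 128.75 - 113.76*I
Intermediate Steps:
t(z) = -√(8 + z)/8 (t(z) = -√(z + 8)/8 = -√(8 + z)/8)
N = -35876*I*√6/3 (N = -17938*(-8/√(8 - 32)) = -17938*2*I*√6/3 = -35876*I*√6/3 ≈ -29293.0*I)
√(-5*(-727) + N) = √(-5*(-727) - 35876*I*√6/3) = √(3635 - 35876*I*√6/3)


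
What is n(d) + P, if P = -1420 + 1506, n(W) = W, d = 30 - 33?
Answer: 83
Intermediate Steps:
d = -3
P = 86
n(d) + P = -3 + 86 = 83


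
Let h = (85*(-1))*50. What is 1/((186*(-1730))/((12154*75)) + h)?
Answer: -30385/129146976 ≈ -0.00023527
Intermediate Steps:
h = -4250 (h = -85*50 = -4250)
1/((186*(-1730))/((12154*75)) + h) = 1/((186*(-1730))/((12154*75)) - 4250) = 1/(-321780/911550 - 4250) = 1/(-321780*1/911550 - 4250) = 1/(-10726/30385 - 4250) = 1/(-129146976/30385) = -30385/129146976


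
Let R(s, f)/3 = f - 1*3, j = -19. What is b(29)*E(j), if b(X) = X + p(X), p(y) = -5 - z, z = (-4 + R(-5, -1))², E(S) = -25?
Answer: 5800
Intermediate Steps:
R(s, f) = -9 + 3*f (R(s, f) = 3*(f - 1*3) = 3*(f - 3) = 3*(-3 + f) = -9 + 3*f)
z = 256 (z = (-4 + (-9 + 3*(-1)))² = (-4 + (-9 - 3))² = (-4 - 12)² = (-16)² = 256)
p(y) = -261 (p(y) = -5 - 1*256 = -5 - 256 = -261)
b(X) = -261 + X (b(X) = X - 261 = -261 + X)
b(29)*E(j) = (-261 + 29)*(-25) = -232*(-25) = 5800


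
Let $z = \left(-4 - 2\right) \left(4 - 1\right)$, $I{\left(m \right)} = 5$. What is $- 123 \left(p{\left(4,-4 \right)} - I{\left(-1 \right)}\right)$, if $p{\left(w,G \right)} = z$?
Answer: $2829$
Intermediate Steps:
$z = -18$ ($z = \left(-6\right) 3 = -18$)
$p{\left(w,G \right)} = -18$
$- 123 \left(p{\left(4,-4 \right)} - I{\left(-1 \right)}\right) = - 123 \left(-18 - 5\right) = \left(-123\right) \left(-23\right) = 2829$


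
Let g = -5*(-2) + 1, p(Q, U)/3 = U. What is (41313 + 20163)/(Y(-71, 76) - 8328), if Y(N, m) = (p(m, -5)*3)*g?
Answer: -20492/2941 ≈ -6.9677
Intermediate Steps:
p(Q, U) = 3*U
g = 11 (g = 10 + 1 = 11)
Y(N, m) = -495 (Y(N, m) = ((3*(-5))*3)*11 = -15*3*11 = -45*11 = -495)
(41313 + 20163)/(Y(-71, 76) - 8328) = (41313 + 20163)/(-495 - 8328) = 61476/(-8823) = 61476*(-1/8823) = -20492/2941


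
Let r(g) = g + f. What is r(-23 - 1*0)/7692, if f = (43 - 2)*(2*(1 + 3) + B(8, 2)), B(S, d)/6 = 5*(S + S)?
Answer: 19985/7692 ≈ 2.5982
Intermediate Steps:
B(S, d) = 60*S (B(S, d) = 6*(5*(S + S)) = 6*(5*(2*S)) = 6*(10*S) = 60*S)
f = 20008 (f = (43 - 2)*(2*(1 + 3) + 60*8) = 41*(2*4 + 480) = 41*(8 + 480) = 41*488 = 20008)
r(g) = 20008 + g (r(g) = g + 20008 = 20008 + g)
r(-23 - 1*0)/7692 = (20008 + (-23 - 1*0))/7692 = (20008 + (-23 + 0))*(1/7692) = (20008 - 23)*(1/7692) = 19985*(1/7692) = 19985/7692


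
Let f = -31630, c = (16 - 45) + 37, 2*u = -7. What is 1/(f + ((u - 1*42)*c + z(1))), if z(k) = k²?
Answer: -1/31993 ≈ -3.1257e-5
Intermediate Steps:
u = -7/2 (u = (½)*(-7) = -7/2 ≈ -3.5000)
c = 8 (c = -29 + 37 = 8)
1/(f + ((u - 1*42)*c + z(1))) = 1/(-31630 + ((-7/2 - 1*42)*8 + 1²)) = 1/(-31630 + ((-7/2 - 42)*8 + 1)) = 1/(-31630 + (-91/2*8 + 1)) = 1/(-31630 + (-364 + 1)) = 1/(-31630 - 363) = 1/(-31993) = -1/31993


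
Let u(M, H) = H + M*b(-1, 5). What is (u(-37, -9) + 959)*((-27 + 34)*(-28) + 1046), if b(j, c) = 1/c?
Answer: 801210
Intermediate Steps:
u(M, H) = H + M/5
(u(-37, -9) + 959)*((-27 + 34)*(-28) + 1046) = ((-9 + (1/5)*(-37)) + 959)*((-27 + 34)*(-28) + 1046) = ((-9 - 37/5) + 959)*(7*(-28) + 1046) = (-82/5 + 959)*(-196 + 1046) = (4713/5)*850 = 801210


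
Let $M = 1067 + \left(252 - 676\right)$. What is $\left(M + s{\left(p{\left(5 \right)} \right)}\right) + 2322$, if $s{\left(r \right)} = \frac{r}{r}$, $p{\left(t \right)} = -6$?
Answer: $2966$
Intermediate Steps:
$M = 643$ ($M = 1067 - 424 = 643$)
$s{\left(r \right)} = 1$
$\left(M + s{\left(p{\left(5 \right)} \right)}\right) + 2322 = \left(643 + 1\right) + 2322 = 644 + 2322 = 2966$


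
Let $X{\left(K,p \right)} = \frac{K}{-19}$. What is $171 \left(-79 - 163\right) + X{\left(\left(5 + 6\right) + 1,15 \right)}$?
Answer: $- \frac{786270}{19} \approx -41383.0$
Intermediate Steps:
$X{\left(K,p \right)} = - \frac{K}{19}$ ($X{\left(K,p \right)} = K \left(- \frac{1}{19}\right) = - \frac{K}{19}$)
$171 \left(-79 - 163\right) + X{\left(\left(5 + 6\right) + 1,15 \right)} = 171 \left(-79 - 163\right) - \frac{\left(5 + 6\right) + 1}{19} = 171 \left(-79 - 163\right) - \frac{11 + 1}{19} = 171 \left(-242\right) - \frac{12}{19} = -41382 - \frac{12}{19} = - \frac{786270}{19}$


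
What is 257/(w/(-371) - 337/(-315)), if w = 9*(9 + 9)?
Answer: 4290615/10571 ≈ 405.89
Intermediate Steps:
w = 162 (w = 9*18 = 162)
257/(w/(-371) - 337/(-315)) = 257/(162/(-371) - 337/(-315)) = 257/(162*(-1/371) - 337*(-1/315)) = 257/(-162/371 + 337/315) = 257/(10571/16695) = 257*(16695/10571) = 4290615/10571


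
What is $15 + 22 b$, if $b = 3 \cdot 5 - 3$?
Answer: $279$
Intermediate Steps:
$b = 12$ ($b = 15 - 3 = 12$)
$15 + 22 b = 15 + 22 \cdot 12 = 15 + 264 = 279$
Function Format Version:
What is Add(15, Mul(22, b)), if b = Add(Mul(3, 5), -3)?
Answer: 279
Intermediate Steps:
b = 12 (b = Add(15, -3) = 12)
Add(15, Mul(22, b)) = Add(15, Mul(22, 12)) = Add(15, 264) = 279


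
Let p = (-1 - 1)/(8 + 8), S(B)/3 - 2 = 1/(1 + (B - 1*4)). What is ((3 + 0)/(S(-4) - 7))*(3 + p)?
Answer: -483/80 ≈ -6.0375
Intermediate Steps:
S(B) = 6 + 3/(-3 + B) (S(B) = 6 + 3/(1 + (B - 1*4)) = 6 + 3/(1 + (B - 4)) = 6 + 3/(1 + (-4 + B)) = 6 + 3/(-3 + B))
p = -1/8 (p = -2/16 = -2*1/16 = -1/8 ≈ -0.12500)
((3 + 0)/(S(-4) - 7))*(3 + p) = ((3 + 0)/(3*(-5 + 2*(-4))/(-3 - 4) - 7))*(3 - 1/8) = (3/(3*(-5 - 8)/(-7) - 7))*(23/8) = (3/(3*(-1/7)*(-13) - 7))*(23/8) = (3/(39/7 - 7))*(23/8) = (3/(-10/7))*(23/8) = (3*(-7/10))*(23/8) = -21/10*23/8 = -483/80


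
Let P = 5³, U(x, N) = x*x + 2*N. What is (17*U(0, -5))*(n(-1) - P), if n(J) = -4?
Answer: 21930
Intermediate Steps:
U(x, N) = x² + 2*N
P = 125
(17*U(0, -5))*(n(-1) - P) = (17*(0² + 2*(-5)))*(-4 - 1*125) = (17*(0 - 10))*(-4 - 125) = (17*(-10))*(-129) = -170*(-129) = 21930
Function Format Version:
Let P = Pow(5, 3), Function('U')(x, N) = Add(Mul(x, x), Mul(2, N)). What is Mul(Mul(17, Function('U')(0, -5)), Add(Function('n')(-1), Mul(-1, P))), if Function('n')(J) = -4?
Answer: 21930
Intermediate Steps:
Function('U')(x, N) = Add(Pow(x, 2), Mul(2, N))
P = 125
Mul(Mul(17, Function('U')(0, -5)), Add(Function('n')(-1), Mul(-1, P))) = Mul(Mul(17, Add(Pow(0, 2), Mul(2, -5))), Add(-4, Mul(-1, 125))) = Mul(Mul(17, Add(0, -10)), Add(-4, -125)) = Mul(Mul(17, -10), -129) = Mul(-170, -129) = 21930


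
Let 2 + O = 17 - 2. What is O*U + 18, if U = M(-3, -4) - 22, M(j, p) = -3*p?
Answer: -112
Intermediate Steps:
O = 13 (O = -2 + (17 - 2) = -2 + 15 = 13)
U = -10 (U = -3*(-4) - 22 = 12 - 22 = -10)
O*U + 18 = 13*(-10) + 18 = -130 + 18 = -112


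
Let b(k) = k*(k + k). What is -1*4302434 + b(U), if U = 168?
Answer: -4245986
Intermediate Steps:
b(k) = 2*k**2 (b(k) = k*(2*k) = 2*k**2)
-1*4302434 + b(U) = -1*4302434 + 2*168**2 = -4302434 + 2*28224 = -4302434 + 56448 = -4245986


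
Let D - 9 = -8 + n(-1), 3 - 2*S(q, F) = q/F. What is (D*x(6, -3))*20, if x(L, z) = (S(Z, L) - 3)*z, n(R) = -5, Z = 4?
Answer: -440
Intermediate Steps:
S(q, F) = 3/2 - q/(2*F)
D = -4 (D = 9 + (-8 - 5) = 9 - 13 = -4)
x(L, z) = z*(-3 + (-4 + 3*L)/(2*L)) (x(L, z) = ((-1*4 + 3*L)/(2*L) - 3)*z = ((-4 + 3*L)/(2*L) - 3)*z = (-3 + (-4 + 3*L)/(2*L))*z = z*(-3 + (-4 + 3*L)/(2*L)))
(D*x(6, -3))*20 = -(-2)*(-3)*(4 + 3*6)/6*20 = -(-2)*(-3)*(4 + 18)/6*20 = -(-2)*(-3)*22/6*20 = -4*11/2*20 = -22*20 = -440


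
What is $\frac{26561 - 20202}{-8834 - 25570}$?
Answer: $- \frac{6359}{34404} \approx -0.18483$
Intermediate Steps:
$\frac{26561 - 20202}{-8834 - 25570} = \frac{6359}{-34404} = 6359 \left(- \frac{1}{34404}\right) = - \frac{6359}{34404}$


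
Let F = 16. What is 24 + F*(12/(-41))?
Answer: 792/41 ≈ 19.317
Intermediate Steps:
24 + F*(12/(-41)) = 24 + 16*(12/(-41)) = 24 + 16*(12*(-1/41)) = 24 + 16*(-12/41) = 24 - 192/41 = 792/41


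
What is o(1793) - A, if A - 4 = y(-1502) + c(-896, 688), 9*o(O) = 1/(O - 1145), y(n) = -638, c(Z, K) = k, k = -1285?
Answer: 11191609/5832 ≈ 1919.0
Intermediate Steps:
c(Z, K) = -1285
o(O) = 1/(9*(-1145 + O)) (o(O) = 1/(9*(O - 1145)) = 1/(9*(-1145 + O)))
A = -1919 (A = 4 + (-638 - 1285) = 4 - 1923 = -1919)
o(1793) - A = 1/(9*(-1145 + 1793)) - 1*(-1919) = (1/9)/648 + 1919 = (1/9)*(1/648) + 1919 = 1/5832 + 1919 = 11191609/5832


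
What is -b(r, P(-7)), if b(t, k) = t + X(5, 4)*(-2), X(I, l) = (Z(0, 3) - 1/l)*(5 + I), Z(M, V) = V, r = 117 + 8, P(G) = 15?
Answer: -70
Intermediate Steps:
r = 125
X(I, l) = (3 - 1/l)*(5 + I)
b(t, k) = -55 + t (b(t, k) = t + ((-5 - 1*5 + 3*4*(5 + 5))/4)*(-2) = t + ((-5 - 5 + 3*4*10)/4)*(-2) = t + ((-5 - 5 + 120)/4)*(-2) = t + ((¼)*110)*(-2) = t + (55/2)*(-2) = t - 55 = -55 + t)
-b(r, P(-7)) = -(-55 + 125) = -1*70 = -70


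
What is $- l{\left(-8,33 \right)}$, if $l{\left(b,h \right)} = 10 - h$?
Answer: $23$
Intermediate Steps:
$- l{\left(-8,33 \right)} = - (10 - 33) = \left(-1\right) \left(-23\right) = 23$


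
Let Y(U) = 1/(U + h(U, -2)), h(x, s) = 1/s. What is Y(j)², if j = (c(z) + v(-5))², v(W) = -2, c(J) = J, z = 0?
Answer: 4/49 ≈ 0.081633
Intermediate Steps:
j = 4 (j = (0 - 2)² = (-2)² = 4)
h(x, s) = 1/s
Y(U) = 1/(-½ + U) (Y(U) = 1/(U + 1/(-2)) = 1/(U - ½) = 1/(-½ + U))
Y(j)² = (2/(-1 + 2*4))² = (2/(-1 + 8))² = (2/7)² = 4/49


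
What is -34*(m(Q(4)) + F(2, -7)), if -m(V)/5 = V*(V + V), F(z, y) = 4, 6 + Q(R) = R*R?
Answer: 33864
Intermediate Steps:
Q(R) = -6 + R² (Q(R) = -6 + R*R = -6 + R²)
m(V) = -10*V² (m(V) = -5*V*(V + V) = -5*V*2*V = -10*V²)
-34*(m(Q(4)) + F(2, -7)) = -34*(-10*(-6 + 4²)² + 4) = -34*(-10*(-6 + 16)² + 4) = -34*(-10*10² + 4) = -34*(-10*100 + 4) = -34*(-1000 + 4) = -34*(-996) = 33864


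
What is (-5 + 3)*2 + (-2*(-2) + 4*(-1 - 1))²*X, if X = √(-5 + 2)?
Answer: -4 + 16*I*√3 ≈ -4.0 + 27.713*I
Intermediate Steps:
X = I*√3 (X = √(-3) = I*√3 ≈ 1.732*I)
(-5 + 3)*2 + (-2*(-2) + 4*(-1 - 1))²*X = (-5 + 3)*2 + (-2*(-2) + 4*(-1 - 1))²*(I*√3) = -2*2 + (4 + 4*(-2))²*(I*√3) = -4 + (4 - 8)²*(I*√3) = -4 + (-4)²*(I*√3) = -4 + 16*(I*√3) = -4 + 16*I*√3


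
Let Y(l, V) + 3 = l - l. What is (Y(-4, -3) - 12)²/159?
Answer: 75/53 ≈ 1.4151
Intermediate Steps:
Y(l, V) = -3 (Y(l, V) = -3 + (l - l) = -3 + 0 = -3)
(Y(-4, -3) - 12)²/159 = (-3 - 12)²/159 = (-15)²*(1/159) = 225*(1/159) = 75/53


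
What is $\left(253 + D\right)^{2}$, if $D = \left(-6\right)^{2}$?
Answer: $83521$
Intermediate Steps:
$D = 36$
$\left(253 + D\right)^{2} = \left(253 + 36\right)^{2} = 289^{2} = 83521$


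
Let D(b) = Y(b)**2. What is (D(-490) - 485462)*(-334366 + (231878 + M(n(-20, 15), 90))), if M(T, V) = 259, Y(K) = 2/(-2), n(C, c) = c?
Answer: 49628192569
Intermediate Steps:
Y(K) = -1 (Y(K) = 2*(-1/2) = -1)
D(b) = 1 (D(b) = (-1)**2 = 1)
(D(-490) - 485462)*(-334366 + (231878 + M(n(-20, 15), 90))) = (1 - 485462)*(-334366 + (231878 + 259)) = -485461*(-334366 + 232137) = -485461*(-102229) = 49628192569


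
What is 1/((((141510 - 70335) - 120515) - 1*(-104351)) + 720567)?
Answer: 1/775578 ≈ 1.2894e-6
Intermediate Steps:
1/((((141510 - 70335) - 120515) - 1*(-104351)) + 720567) = 1/(((71175 - 120515) + 104351) + 720567) = 1/((-49340 + 104351) + 720567) = 1/(55011 + 720567) = 1/775578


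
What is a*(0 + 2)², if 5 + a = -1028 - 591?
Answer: -6496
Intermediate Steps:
a = -1624 (a = -5 + (-1028 - 591) = -5 - 1619 = -1624)
a*(0 + 2)² = -1624*(0 + 2)² = -1624*2² = -1624*4 = -6496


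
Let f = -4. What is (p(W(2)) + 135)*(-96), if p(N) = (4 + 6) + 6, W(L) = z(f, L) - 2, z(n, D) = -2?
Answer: -14496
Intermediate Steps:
W(L) = -4 (W(L) = -2 - 2 = -4)
p(N) = 16 (p(N) = 10 + 6 = 16)
(p(W(2)) + 135)*(-96) = (16 + 135)*(-96) = 151*(-96) = -14496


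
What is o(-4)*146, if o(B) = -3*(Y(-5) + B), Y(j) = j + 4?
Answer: 2190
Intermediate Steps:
Y(j) = 4 + j
o(B) = 3 - 3*B (o(B) = -3*((4 - 5) + B) = -3*(-1 + B) = 3 - 3*B)
o(-4)*146 = (3 - 3*(-4))*146 = (3 + 12)*146 = 15*146 = 2190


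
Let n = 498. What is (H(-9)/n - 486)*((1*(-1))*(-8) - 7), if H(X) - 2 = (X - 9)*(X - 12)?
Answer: -120824/249 ≈ -485.24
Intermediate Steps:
H(X) = 2 + (-12 + X)*(-9 + X) (H(X) = 2 + (X - 9)*(X - 12) = 2 + (-9 + X)*(-12 + X) = 2 + (-12 + X)*(-9 + X))
(H(-9)/n - 486)*((1*(-1))*(-8) - 7) = ((110 + (-9)² - 21*(-9))/498 - 486)*((1*(-1))*(-8) - 7) = ((110 + 81 + 189)*(1/498) - 486)*(-1*(-8) - 7) = (380*(1/498) - 486)*(8 - 7) = (190/249 - 486)*1 = -120824/249*1 = -120824/249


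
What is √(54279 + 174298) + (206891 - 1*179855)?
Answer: 27036 + √228577 ≈ 27514.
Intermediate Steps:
√(54279 + 174298) + (206891 - 1*179855) = √228577 + (206891 - 179855) = √228577 + 27036 = 27036 + √228577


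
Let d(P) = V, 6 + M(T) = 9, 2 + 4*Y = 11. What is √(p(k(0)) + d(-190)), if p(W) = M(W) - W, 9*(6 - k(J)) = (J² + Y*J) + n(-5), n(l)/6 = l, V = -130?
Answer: I*√1227/3 ≈ 11.676*I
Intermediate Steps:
Y = 9/4 (Y = -½ + (¼)*11 = -½ + 11/4 = 9/4 ≈ 2.2500)
n(l) = 6*l
M(T) = 3 (M(T) = -6 + 9 = 3)
d(P) = -130
k(J) = 28/3 - J/4 - J²/9 (k(J) = 6 - ((J² + 9*J/4) + 6*(-5))/9 = 6 - ((J² + 9*J/4) - 30)/9 = 6 - (-30 + J² + 9*J/4)/9 = 6 + (10/3 - J/4 - J²/9) = 28/3 - J/4 - J²/9)
p(W) = 3 - W
√(p(k(0)) + d(-190)) = √((3 - (28/3 - ¼*0 - ⅑*0²)) - 130) = √((3 - (28/3 + 0 - ⅑*0)) - 130) = √((3 - (28/3 + 0 + 0)) - 130) = √((3 - 1*28/3) - 130) = √((3 - 28/3) - 130) = √(-19/3 - 130) = √(-409/3) = I*√1227/3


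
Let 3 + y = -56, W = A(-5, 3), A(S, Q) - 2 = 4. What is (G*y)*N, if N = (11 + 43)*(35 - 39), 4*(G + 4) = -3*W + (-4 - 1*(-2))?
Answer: -114696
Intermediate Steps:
A(S, Q) = 6 (A(S, Q) = 2 + 4 = 6)
W = 6
y = -59 (y = -3 - 56 = -59)
G = -9 (G = -4 + (-3*6 + (-4 - 1*(-2)))/4 = -4 + (-18 + (-4 + 2))/4 = -4 + (-18 - 2)/4 = -4 + (¼)*(-20) = -4 - 5 = -9)
N = -216 (N = 54*(-4) = -216)
(G*y)*N = -9*(-59)*(-216) = 531*(-216) = -114696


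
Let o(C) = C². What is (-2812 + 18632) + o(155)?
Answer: 39845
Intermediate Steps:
(-2812 + 18632) + o(155) = (-2812 + 18632) + 155² = 15820 + 24025 = 39845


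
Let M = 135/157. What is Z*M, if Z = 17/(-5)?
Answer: -459/157 ≈ -2.9236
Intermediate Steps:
M = 135/157 (M = 135*(1/157) = 135/157 ≈ 0.85987)
Z = -17/5 (Z = 17*(-1/5) = -17/5 ≈ -3.4000)
Z*M = -17/5*135/157 = -459/157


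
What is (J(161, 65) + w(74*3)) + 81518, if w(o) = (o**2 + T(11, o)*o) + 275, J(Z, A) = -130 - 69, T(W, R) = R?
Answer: 180162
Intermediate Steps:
J(Z, A) = -199
w(o) = 275 + 2*o**2 (w(o) = (o**2 + o*o) + 275 = (o**2 + o**2) + 275 = 2*o**2 + 275 = 275 + 2*o**2)
(J(161, 65) + w(74*3)) + 81518 = (-199 + (275 + 2*(74*3)**2)) + 81518 = (-199 + (275 + 2*222**2)) + 81518 = (-199 + (275 + 2*49284)) + 81518 = (-199 + (275 + 98568)) + 81518 = (-199 + 98843) + 81518 = 98644 + 81518 = 180162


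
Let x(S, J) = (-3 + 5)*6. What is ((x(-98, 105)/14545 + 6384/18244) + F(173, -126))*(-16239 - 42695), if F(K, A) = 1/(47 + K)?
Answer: -30559761211679/1459474390 ≈ -20939.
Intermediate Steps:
x(S, J) = 12 (x(S, J) = 2*6 = 12)
((x(-98, 105)/14545 + 6384/18244) + F(173, -126))*(-16239 - 42695) = ((12/14545 + 6384/18244) + 1/(47 + 173))*(-16239 - 42695) = ((12*(1/14545) + 6384*(1/18244)) + 1/220)*(-58934) = ((12/14545 + 1596/4561) + 1/220)*(-58934) = (23268552/66339745 + 1/220)*(-58934) = (1037084237/2918948780)*(-58934) = -30559761211679/1459474390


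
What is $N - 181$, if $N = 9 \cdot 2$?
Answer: $-163$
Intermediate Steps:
$N = 18$
$N - 181 = 18 - 181 = -163$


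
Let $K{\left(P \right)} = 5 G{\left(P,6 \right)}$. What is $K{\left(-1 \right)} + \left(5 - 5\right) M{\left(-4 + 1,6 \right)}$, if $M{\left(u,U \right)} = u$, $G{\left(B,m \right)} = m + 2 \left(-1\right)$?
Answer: $20$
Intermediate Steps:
$G{\left(B,m \right)} = -2 + m$ ($G{\left(B,m \right)} = m - 2 = -2 + m$)
$K{\left(P \right)} = 20$ ($K{\left(P \right)} = 5 \left(-2 + 6\right) = 5 \cdot 4 = 20$)
$K{\left(-1 \right)} + \left(5 - 5\right) M{\left(-4 + 1,6 \right)} = 20 + \left(5 - 5\right) \left(-4 + 1\right) = 20 + \left(5 - 5\right) \left(-3\right) = 20 + 0 \left(-3\right) = 20 + 0 = 20$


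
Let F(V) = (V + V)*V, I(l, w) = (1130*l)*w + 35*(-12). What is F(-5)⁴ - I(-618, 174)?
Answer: 127761580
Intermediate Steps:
I(l, w) = -420 + 1130*l*w (I(l, w) = 1130*l*w - 420 = -420 + 1130*l*w)
F(V) = 2*V² (F(V) = (2*V)*V = 2*V²)
F(-5)⁴ - I(-618, 174) = (2*(-5)²)⁴ - (-420 + 1130*(-618)*174) = (2*25)⁴ - (-420 - 121511160) = 50⁴ - 1*(-121511580) = 6250000 + 121511580 = 127761580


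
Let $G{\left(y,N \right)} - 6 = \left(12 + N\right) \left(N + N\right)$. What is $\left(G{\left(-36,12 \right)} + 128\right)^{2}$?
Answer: $504100$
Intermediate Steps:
$G{\left(y,N \right)} = 6 + 2 N \left(12 + N\right)$ ($G{\left(y,N \right)} = 6 + \left(12 + N\right) \left(N + N\right) = 6 + \left(12 + N\right) 2 N = 6 + 2 N \left(12 + N\right)$)
$\left(G{\left(-36,12 \right)} + 128\right)^{2} = \left(\left(6 + 2 \cdot 12^{2} + 24 \cdot 12\right) + 128\right)^{2} = \left(\left(6 + 2 \cdot 144 + 288\right) + 128\right)^{2} = \left(\left(6 + 288 + 288\right) + 128\right)^{2} = \left(582 + 128\right)^{2} = 710^{2} = 504100$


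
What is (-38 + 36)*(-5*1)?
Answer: 10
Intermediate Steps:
(-38 + 36)*(-5*1) = -2*(-5) = 10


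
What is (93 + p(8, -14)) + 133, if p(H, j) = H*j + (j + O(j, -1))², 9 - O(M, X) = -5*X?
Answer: 214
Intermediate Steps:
O(M, X) = 9 + 5*X (O(M, X) = 9 - (-5)*X = 9 + 5*X)
p(H, j) = (4 + j)² + H*j (p(H, j) = H*j + (j + (9 + 5*(-1)))² = H*j + (j + (9 - 5))² = H*j + (j + 4)² = H*j + (4 + j)² = (4 + j)² + H*j)
(93 + p(8, -14)) + 133 = (93 + ((4 - 14)² + 8*(-14))) + 133 = (93 + ((-10)² - 112)) + 133 = (93 + (100 - 112)) + 133 = (93 - 12) + 133 = 81 + 133 = 214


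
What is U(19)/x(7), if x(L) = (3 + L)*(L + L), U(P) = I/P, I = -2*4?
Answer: -2/665 ≈ -0.0030075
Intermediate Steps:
I = -8
U(P) = -8/P
x(L) = 2*L*(3 + L) (x(L) = (3 + L)*(2*L) = 2*L*(3 + L))
U(19)/x(7) = (-8/19)/((2*7*(3 + 7))) = (-8*1/19)/((2*7*10)) = -8/19/140 = -8/19*1/140 = -2/665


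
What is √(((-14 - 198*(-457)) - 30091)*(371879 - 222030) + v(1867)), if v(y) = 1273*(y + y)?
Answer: √9052785851 ≈ 95146.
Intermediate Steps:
v(y) = 2546*y (v(y) = 1273*(2*y) = 2546*y)
√(((-14 - 198*(-457)) - 30091)*(371879 - 222030) + v(1867)) = √(((-14 - 198*(-457)) - 30091)*(371879 - 222030) + 2546*1867) = √(((-14 + 90486) - 30091)*149849 + 4753382) = √((90472 - 30091)*149849 + 4753382) = √(60381*149849 + 4753382) = √(9048032469 + 4753382) = √9052785851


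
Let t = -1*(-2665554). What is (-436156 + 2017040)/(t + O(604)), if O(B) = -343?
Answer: 29828/50287 ≈ 0.59315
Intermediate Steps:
t = 2665554
(-436156 + 2017040)/(t + O(604)) = (-436156 + 2017040)/(2665554 - 343) = 1580884/2665211 = 1580884*(1/2665211) = 29828/50287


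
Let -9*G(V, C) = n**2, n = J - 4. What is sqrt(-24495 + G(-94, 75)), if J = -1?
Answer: 8*I*sqrt(3445)/3 ≈ 156.52*I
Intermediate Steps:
n = -5 (n = -1 - 4 = -5)
G(V, C) = -25/9 (G(V, C) = -1/9*(-5)**2 = -1/9*25 = -25/9)
sqrt(-24495 + G(-94, 75)) = sqrt(-24495 - 25/9) = sqrt(-220480/9) = 8*I*sqrt(3445)/3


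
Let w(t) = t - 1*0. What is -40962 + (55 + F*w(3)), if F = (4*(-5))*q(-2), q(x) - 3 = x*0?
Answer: -41087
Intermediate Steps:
w(t) = t (w(t) = t + 0 = t)
q(x) = 3 (q(x) = 3 + x*0 = 3 + 0 = 3)
F = -60 (F = (4*(-5))*3 = -20*3 = -60)
-40962 + (55 + F*w(3)) = -40962 + (55 - 60*3) = -40962 + (55 - 180) = -40962 - 125 = -41087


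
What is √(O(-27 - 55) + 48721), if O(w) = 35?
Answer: 2*√12189 ≈ 220.81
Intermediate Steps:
√(O(-27 - 55) + 48721) = √(35 + 48721) = √48756 = 2*√12189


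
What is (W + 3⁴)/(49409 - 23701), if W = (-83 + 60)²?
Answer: 305/12854 ≈ 0.023728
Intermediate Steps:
W = 529 (W = (-23)² = 529)
(W + 3⁴)/(49409 - 23701) = (529 + 3⁴)/(49409 - 23701) = (529 + 81)/25708 = 610*(1/25708) = 305/12854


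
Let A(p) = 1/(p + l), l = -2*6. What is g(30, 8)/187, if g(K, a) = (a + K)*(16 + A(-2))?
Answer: 4237/1309 ≈ 3.2368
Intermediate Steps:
l = -12
A(p) = 1/(-12 + p) (A(p) = 1/(p - 12) = 1/(-12 + p))
g(K, a) = 223*K/14 + 223*a/14 (g(K, a) = (a + K)*(16 + 1/(-12 - 2)) = (K + a)*(16 + 1/(-14)) = (K + a)*(16 - 1/14) = (K + a)*(223/14) = 223*K/14 + 223*a/14)
g(30, 8)/187 = ((223/14)*30 + (223/14)*8)/187 = (3345/7 + 892/7)*(1/187) = (4237/7)*(1/187) = 4237/1309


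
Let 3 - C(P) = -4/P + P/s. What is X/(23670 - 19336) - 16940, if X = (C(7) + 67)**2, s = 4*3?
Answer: -518002563119/30580704 ≈ -16939.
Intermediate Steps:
s = 12
C(P) = 3 + 4/P - P/12 (C(P) = 3 - (-4/P + P/12) = 3 + (4/P - P/12) = 3 + 4/P - P/12)
X = 34562641/7056 (X = ((3 + 4/7 - 1/12*7) + 67)**2 = ((3 + 4*(1/7) - 7/12) + 67)**2 = ((3 + 4/7 - 7/12) + 67)**2 = (251/84 + 67)**2 = (5879/84)**2 = 34562641/7056 ≈ 4898.3)
X/(23670 - 19336) - 16940 = 34562641/(7056*(23670 - 19336)) - 16940 = (34562641/7056)/4334 - 16940 = (34562641/7056)*(1/4334) - 16940 = 34562641/30580704 - 16940 = -518002563119/30580704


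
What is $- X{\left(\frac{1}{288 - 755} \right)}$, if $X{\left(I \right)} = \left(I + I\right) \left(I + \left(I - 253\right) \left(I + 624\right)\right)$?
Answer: $- \frac{68860640662}{101847563} \approx -676.12$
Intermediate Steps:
$X{\left(I \right)} = 2 I \left(I + \left(-253 + I\right) \left(624 + I\right)\right)$
$- X{\left(\frac{1}{288 - 755} \right)} = - \frac{2 \left(-157872 + \left(\frac{1}{288 - 755}\right)^{2} + \frac{372}{288 - 755}\right)}{288 - 755} = - \frac{2 \left(-157872 + \left(\frac{1}{-467}\right)^{2} + \frac{372}{-467}\right)}{-467} = - \frac{2 \left(-1\right) \left(-157872 + \left(- \frac{1}{467}\right)^{2} + 372 \left(- \frac{1}{467}\right)\right)}{467} = - \frac{2 \left(-1\right) \left(-157872 + \frac{1}{218089} - \frac{372}{467}\right)}{467} = - \frac{2 \left(-1\right) \left(-34430320331\right)}{467 \cdot 218089} = \left(-1\right) \frac{68860640662}{101847563} = - \frac{68860640662}{101847563}$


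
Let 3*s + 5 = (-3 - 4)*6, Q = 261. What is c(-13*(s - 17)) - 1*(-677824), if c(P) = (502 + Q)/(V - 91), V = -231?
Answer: 31179795/46 ≈ 6.7782e+5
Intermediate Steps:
s = -47/3 (s = -5/3 + ((-3 - 4)*6)/3 = -5/3 + (-7*6)/3 = -5/3 + (⅓)*(-42) = -5/3 - 14 = -47/3 ≈ -15.667)
c(P) = -109/46 (c(P) = (502 + 261)/(-231 - 91) = 763/(-322) = 763*(-1/322) = -109/46)
c(-13*(s - 17)) - 1*(-677824) = -109/46 - 1*(-677824) = -109/46 + 677824 = 31179795/46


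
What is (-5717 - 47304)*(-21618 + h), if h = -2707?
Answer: 1289735825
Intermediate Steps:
(-5717 - 47304)*(-21618 + h) = (-5717 - 47304)*(-21618 - 2707) = -53021*(-24325) = 1289735825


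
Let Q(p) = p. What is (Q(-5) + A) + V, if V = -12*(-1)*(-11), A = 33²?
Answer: 952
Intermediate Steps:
A = 1089
V = -132 (V = 12*(-11) = -132)
(Q(-5) + A) + V = (-5 + 1089) - 132 = 1084 - 132 = 952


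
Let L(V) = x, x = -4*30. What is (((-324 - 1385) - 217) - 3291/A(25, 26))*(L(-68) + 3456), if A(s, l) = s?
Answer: -171607176/25 ≈ -6.8643e+6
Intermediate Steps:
x = -120
L(V) = -120
(((-324 - 1385) - 217) - 3291/A(25, 26))*(L(-68) + 3456) = (((-324 - 1385) - 217) - 3291/25)*(-120 + 3456) = ((-1709 - 217) - 3291*1/25)*3336 = (-1926 - 3291/25)*3336 = -51441/25*3336 = -171607176/25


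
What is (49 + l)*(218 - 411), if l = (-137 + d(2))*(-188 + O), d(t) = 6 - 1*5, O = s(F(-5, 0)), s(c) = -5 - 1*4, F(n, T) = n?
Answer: -5180313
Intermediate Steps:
s(c) = -9 (s(c) = -5 - 4 = -9)
O = -9
d(t) = 1 (d(t) = 6 - 5 = 1)
l = 26792 (l = (-137 + 1)*(-188 - 9) = -136*(-197) = 26792)
(49 + l)*(218 - 411) = (49 + 26792)*(218 - 411) = 26841*(-193) = -5180313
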